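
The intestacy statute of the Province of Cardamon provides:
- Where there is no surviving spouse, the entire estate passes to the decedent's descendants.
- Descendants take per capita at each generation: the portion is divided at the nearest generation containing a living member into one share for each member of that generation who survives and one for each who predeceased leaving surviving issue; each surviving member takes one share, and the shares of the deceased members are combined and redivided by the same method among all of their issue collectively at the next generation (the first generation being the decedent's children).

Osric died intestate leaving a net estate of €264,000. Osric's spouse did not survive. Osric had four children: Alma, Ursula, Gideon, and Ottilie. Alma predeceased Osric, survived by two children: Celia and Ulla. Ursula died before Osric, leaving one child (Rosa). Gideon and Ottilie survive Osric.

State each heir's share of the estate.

The entire €264,000 passes to the descendants.
That amount (€264,000) is divided at the children's generation into 4 shares of €66,000. Gideon and Ottilie each take €66,000. The 2 shares of the deceased (Alma and Ursula) are combined into a pool of €132,000.
That pool (€132,000) is divided at the grandchildren's generation equally among Celia, Ulla, and Rosa: €44,000 each.

Celia: €44,000; Ulla: €44,000; Rosa: €44,000; Gideon: €66,000; Ottilie: €66,000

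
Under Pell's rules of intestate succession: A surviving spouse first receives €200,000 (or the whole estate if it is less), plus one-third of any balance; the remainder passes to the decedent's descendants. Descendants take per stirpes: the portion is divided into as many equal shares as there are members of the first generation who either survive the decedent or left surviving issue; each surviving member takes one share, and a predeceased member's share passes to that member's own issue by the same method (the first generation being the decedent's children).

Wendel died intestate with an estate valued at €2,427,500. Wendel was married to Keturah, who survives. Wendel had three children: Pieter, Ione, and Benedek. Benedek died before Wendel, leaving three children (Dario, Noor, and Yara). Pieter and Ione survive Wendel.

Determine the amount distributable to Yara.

Keturah first takes €200,000, leaving a balance of €2,227,500. Keturah then takes one-third of the balance (€742,500), for a total of €942,500. The remaining €1,485,000 passes to the descendants.
The descendants' portion (€1,485,000) is divided into 3 shares of €495,000: Pieter and Ione each take €495,000; Benedek's €495,000 share passes to Benedek's issue.
Benedek's share (€495,000) is divided into 3 shares of €165,000: Dario, Noor, and Yara each take €165,000.

Yara receives €165,000.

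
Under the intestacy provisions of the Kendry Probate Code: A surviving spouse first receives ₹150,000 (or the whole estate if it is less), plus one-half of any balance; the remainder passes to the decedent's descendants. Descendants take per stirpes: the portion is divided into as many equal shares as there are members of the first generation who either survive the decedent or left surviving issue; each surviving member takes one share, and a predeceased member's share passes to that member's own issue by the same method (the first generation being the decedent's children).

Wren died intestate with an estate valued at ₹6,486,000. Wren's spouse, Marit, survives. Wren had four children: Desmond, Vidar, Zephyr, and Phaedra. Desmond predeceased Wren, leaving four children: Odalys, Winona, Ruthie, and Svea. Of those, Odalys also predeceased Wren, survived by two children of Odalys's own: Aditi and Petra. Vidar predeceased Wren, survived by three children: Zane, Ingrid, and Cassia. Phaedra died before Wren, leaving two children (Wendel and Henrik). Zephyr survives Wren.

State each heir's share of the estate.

Marit first takes ₹150,000, leaving a balance of ₹6,336,000. Marit then takes one-half of the balance (₹3,168,000), for a total of ₹3,318,000. The remaining ₹3,168,000 passes to the descendants.
The descendants' portion (₹3,168,000) is divided into 4 shares of ₹792,000: Zephyr takes ₹792,000; Desmond's ₹792,000 share passes to Desmond's issue; Vidar's ₹792,000 share passes to Vidar's issue; Phaedra's ₹792,000 share passes to Phaedra's issue.
Desmond's share (₹792,000) is divided into 4 shares of ₹198,000: Winona, Ruthie, and Svea each take ₹198,000; Odalys's ₹198,000 share passes to Odalys's issue.
Odalys's share (₹198,000) is divided into 2 shares of ₹99,000: Aditi and Petra each take ₹99,000.
Vidar's share (₹792,000) is divided into 3 shares of ₹264,000: Zane, Ingrid, and Cassia each take ₹264,000.
Phaedra's share (₹792,000) is divided into 2 shares of ₹396,000: Wendel and Henrik each take ₹396,000.

Marit: ₹3,318,000; Aditi: ₹99,000; Petra: ₹99,000; Winona: ₹198,000; Ruthie: ₹198,000; Svea: ₹198,000; Zane: ₹264,000; Ingrid: ₹264,000; Cassia: ₹264,000; Zephyr: ₹792,000; Wendel: ₹396,000; Henrik: ₹396,000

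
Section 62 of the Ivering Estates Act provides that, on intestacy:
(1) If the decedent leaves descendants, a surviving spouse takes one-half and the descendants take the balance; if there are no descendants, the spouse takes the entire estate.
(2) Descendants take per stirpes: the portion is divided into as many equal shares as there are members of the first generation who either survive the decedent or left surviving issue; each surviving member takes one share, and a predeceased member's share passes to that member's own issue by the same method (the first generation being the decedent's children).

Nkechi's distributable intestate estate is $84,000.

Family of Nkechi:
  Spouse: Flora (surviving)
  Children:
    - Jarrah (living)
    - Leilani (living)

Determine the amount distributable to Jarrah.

Jarrah receives $21,000.

Flora takes one-half of $84,000 = $42,000. The remaining $42,000 passes to the descendants.
The descendants' portion ($42,000) is divided into 2 shares of $21,000: Jarrah and Leilani each take $21,000.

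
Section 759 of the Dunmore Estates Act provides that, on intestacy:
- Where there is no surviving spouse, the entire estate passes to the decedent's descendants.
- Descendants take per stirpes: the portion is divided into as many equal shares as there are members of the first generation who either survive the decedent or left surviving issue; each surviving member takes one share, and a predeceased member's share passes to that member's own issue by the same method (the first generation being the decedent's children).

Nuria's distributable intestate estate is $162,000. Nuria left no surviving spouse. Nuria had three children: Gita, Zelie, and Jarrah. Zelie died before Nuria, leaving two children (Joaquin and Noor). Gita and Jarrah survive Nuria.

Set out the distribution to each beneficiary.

Gita: $54,000; Joaquin: $27,000; Noor: $27,000; Jarrah: $54,000

The entire $162,000 passes to the descendants.
That amount ($162,000) is divided into 3 shares of $54,000: Gita and Jarrah each take $54,000; Zelie's $54,000 share passes to Zelie's issue.
Zelie's share ($54,000) is divided into 2 shares of $27,000: Joaquin and Noor each take $27,000.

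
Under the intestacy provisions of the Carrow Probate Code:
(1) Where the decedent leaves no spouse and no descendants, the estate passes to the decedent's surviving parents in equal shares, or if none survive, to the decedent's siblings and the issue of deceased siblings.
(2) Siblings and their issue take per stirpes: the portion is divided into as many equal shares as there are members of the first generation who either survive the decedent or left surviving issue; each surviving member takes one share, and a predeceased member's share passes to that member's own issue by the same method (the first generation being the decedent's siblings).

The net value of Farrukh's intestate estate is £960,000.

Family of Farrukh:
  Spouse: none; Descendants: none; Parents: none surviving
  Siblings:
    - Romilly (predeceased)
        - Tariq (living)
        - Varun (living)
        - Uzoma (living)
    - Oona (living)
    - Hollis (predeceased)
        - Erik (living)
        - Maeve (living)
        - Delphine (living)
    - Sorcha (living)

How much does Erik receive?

The entire £960,000 passes to the siblings and their issue.
That amount (£960,000) is divided into 4 shares of £240,000: Oona and Sorcha each take £240,000; Romilly's £240,000 share passes to Romilly's issue; Hollis's £240,000 share passes to Hollis's issue.
Romilly's share (£240,000) is divided into 3 shares of £80,000: Tariq, Varun, and Uzoma each take £80,000.
Hollis's share (£240,000) is divided into 3 shares of £80,000: Erik, Maeve, and Delphine each take £80,000.

Erik receives £80,000.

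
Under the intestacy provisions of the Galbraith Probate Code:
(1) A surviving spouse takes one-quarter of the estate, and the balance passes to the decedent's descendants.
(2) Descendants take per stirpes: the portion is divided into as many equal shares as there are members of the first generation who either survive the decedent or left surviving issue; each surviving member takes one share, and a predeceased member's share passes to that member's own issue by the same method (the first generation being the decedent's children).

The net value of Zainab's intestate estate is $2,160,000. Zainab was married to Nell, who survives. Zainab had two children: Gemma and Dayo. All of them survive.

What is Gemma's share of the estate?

Nell takes one-quarter of $2,160,000 = $540,000. The remaining $1,620,000 passes to the descendants.
The descendants' portion ($1,620,000) is divided into 2 shares of $810,000: Gemma and Dayo each take $810,000.

Gemma receives $810,000.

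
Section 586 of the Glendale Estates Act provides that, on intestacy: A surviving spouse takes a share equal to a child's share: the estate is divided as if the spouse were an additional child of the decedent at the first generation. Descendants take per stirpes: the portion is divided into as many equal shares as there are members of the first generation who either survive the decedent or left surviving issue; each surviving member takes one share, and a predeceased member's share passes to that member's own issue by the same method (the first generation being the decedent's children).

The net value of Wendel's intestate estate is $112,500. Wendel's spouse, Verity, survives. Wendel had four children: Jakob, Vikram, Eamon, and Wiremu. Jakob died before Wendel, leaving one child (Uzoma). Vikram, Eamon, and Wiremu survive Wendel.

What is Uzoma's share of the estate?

The spouse counts as an additional share at the children's level, so there are 5 primary shares of $22,500. Verity takes one such share ($22,500).
The children's combined portion ($90,000) is divided into 4 shares of $22,500: Vikram, Eamon, and Wiremu each take $22,500; Jakob's $22,500 share passes to Jakob's issue.
Jakob's share ($22,500) passes entirely to Uzoma.

Uzoma receives $22,500.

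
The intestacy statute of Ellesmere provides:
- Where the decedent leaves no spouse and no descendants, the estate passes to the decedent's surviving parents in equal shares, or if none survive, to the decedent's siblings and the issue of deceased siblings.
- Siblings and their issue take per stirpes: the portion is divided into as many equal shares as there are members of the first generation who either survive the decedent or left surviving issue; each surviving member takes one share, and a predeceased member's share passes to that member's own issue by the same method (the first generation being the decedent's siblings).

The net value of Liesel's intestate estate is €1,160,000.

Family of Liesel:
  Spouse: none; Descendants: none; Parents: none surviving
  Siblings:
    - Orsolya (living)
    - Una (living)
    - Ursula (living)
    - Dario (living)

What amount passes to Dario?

The entire €1,160,000 passes to the siblings and their issue.
That amount (€1,160,000) is divided into 4 shares of €290,000: Orsolya, Una, Ursula, and Dario each take €290,000.

Dario receives €290,000.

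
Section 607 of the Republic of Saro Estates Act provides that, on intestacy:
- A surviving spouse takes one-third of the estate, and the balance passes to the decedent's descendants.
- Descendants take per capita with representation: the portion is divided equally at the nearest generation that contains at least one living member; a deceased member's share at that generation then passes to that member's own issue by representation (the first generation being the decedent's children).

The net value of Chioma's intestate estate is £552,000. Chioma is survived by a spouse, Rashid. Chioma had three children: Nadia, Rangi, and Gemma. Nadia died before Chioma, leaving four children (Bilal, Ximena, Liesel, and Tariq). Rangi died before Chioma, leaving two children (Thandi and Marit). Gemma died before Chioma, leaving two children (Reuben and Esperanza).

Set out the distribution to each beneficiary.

Rashid: £184,000; Bilal: £46,000; Ximena: £46,000; Liesel: £46,000; Tariq: £46,000; Thandi: £46,000; Marit: £46,000; Reuben: £46,000; Esperanza: £46,000

Rashid takes one-third of £552,000 = £184,000. The remaining £368,000 passes to the descendants.
No child survives, so the initial division is made at the grandchildren's generation.
The descendants' portion (£368,000) is divided into 8 shares of £46,000: Bilal, Ximena, Liesel, Tariq, Thandi, Marit, Reuben, and Esperanza each take £46,000.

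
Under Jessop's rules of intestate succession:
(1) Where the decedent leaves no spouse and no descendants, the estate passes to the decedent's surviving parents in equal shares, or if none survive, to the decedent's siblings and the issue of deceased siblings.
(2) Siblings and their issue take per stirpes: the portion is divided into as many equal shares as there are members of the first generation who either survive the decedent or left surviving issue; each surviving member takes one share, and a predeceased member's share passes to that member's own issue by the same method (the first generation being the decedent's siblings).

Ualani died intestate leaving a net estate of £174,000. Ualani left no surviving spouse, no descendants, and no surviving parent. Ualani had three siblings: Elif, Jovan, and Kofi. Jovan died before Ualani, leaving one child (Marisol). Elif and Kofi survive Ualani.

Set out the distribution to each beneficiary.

Elif: £58,000; Marisol: £58,000; Kofi: £58,000

The entire £174,000 passes to the siblings and their issue.
That amount (£174,000) is divided into 3 shares of £58,000: Elif and Kofi each take £58,000; Jovan's £58,000 share passes to Jovan's issue.
Jovan's share (£58,000) passes entirely to Marisol.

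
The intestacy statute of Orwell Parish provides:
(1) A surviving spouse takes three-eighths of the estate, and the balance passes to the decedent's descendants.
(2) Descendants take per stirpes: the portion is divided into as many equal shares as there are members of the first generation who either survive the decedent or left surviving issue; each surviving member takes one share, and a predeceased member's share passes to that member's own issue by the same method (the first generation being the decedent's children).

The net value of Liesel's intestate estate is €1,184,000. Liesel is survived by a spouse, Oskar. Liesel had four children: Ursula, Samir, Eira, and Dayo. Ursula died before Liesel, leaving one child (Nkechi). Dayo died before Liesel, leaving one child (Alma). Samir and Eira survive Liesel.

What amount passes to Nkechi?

Oskar takes three-eighths of €1,184,000 = €444,000. The remaining €740,000 passes to the descendants.
The descendants' portion (€740,000) is divided into 4 shares of €185,000: Samir and Eira each take €185,000; Ursula's €185,000 share passes to Ursula's issue; Dayo's €185,000 share passes to Dayo's issue.
Ursula's share (€185,000) passes entirely to Nkechi.
Dayo's share (€185,000) passes entirely to Alma.

Nkechi receives €185,000.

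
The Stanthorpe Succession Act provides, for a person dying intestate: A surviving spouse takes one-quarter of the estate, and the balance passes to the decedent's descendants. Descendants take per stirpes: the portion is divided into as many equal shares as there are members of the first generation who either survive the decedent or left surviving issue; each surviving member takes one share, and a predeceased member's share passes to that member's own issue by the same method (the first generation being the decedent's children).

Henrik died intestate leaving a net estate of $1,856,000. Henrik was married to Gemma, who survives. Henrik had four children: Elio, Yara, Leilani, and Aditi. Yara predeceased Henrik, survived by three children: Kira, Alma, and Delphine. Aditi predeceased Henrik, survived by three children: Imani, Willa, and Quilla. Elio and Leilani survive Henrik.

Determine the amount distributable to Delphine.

Gemma takes one-quarter of $1,856,000 = $464,000. The remaining $1,392,000 passes to the descendants.
The descendants' portion ($1,392,000) is divided into 4 shares of $348,000: Elio and Leilani each take $348,000; Yara's $348,000 share passes to Yara's issue; Aditi's $348,000 share passes to Aditi's issue.
Yara's share ($348,000) is divided into 3 shares of $116,000: Kira, Alma, and Delphine each take $116,000.
Aditi's share ($348,000) is divided into 3 shares of $116,000: Imani, Willa, and Quilla each take $116,000.

Delphine receives $116,000.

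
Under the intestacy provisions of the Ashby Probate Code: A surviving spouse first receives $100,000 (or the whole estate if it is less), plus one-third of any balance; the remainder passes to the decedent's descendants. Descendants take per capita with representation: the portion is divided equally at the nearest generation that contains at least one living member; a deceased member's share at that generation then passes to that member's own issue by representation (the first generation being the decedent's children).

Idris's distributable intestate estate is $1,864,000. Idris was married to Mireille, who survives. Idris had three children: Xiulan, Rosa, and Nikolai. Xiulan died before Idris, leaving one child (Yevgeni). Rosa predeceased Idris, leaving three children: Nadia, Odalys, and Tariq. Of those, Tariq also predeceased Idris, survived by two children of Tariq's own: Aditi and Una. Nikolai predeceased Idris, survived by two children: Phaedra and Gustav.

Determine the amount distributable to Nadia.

Mireille first takes $100,000, leaving a balance of $1,764,000. Mireille then takes one-third of the balance ($588,000), for a total of $688,000. The remaining $1,176,000 passes to the descendants.
No child survives, so the initial division is made at the grandchildren's generation.
The descendants' portion ($1,176,000) is divided into 6 shares of $196,000: Yevgeni, Nadia, Odalys, Phaedra, and Gustav each take $196,000; Tariq's $196,000 share passes to Tariq's issue.
Tariq's share ($196,000) is divided into 2 shares of $98,000: Aditi and Una each take $98,000.

Nadia receives $196,000.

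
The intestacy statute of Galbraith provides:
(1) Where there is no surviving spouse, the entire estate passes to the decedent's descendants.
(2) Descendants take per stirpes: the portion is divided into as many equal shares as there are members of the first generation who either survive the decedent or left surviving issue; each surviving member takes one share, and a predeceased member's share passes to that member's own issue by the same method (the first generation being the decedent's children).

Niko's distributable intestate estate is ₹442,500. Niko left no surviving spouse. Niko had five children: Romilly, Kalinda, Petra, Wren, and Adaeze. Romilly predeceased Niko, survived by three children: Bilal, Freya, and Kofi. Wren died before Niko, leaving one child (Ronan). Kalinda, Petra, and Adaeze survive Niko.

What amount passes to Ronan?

The entire ₹442,500 passes to the descendants.
That amount (₹442,500) is divided into 5 shares of ₹88,500: Kalinda, Petra, and Adaeze each take ₹88,500; Romilly's ₹88,500 share passes to Romilly's issue; Wren's ₹88,500 share passes to Wren's issue.
Romilly's share (₹88,500) is divided into 3 shares of ₹29,500: Bilal, Freya, and Kofi each take ₹29,500.
Wren's share (₹88,500) passes entirely to Ronan.

Ronan receives ₹88,500.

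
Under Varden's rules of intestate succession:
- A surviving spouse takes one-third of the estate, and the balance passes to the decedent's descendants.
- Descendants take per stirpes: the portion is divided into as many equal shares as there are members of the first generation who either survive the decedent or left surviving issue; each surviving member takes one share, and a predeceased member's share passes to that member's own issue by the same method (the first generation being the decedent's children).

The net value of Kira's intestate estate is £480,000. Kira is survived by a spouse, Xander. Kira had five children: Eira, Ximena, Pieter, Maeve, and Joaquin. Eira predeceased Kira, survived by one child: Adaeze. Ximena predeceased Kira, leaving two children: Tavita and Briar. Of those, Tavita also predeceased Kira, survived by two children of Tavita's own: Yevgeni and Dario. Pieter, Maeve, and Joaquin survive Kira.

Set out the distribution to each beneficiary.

Xander: £160,000; Adaeze: £64,000; Yevgeni: £16,000; Dario: £16,000; Briar: £32,000; Pieter: £64,000; Maeve: £64,000; Joaquin: £64,000

Xander takes one-third of £480,000 = £160,000. The remaining £320,000 passes to the descendants.
The descendants' portion (£320,000) is divided into 5 shares of £64,000: Pieter, Maeve, and Joaquin each take £64,000; Eira's £64,000 share passes to Eira's issue; Ximena's £64,000 share passes to Ximena's issue.
Eira's share (£64,000) passes entirely to Adaeze.
Ximena's share (£64,000) is divided into 2 shares of £32,000: Briar takes £32,000; Tavita's £32,000 share passes to Tavita's issue.
Tavita's share (£32,000) is divided into 2 shares of £16,000: Yevgeni and Dario each take £16,000.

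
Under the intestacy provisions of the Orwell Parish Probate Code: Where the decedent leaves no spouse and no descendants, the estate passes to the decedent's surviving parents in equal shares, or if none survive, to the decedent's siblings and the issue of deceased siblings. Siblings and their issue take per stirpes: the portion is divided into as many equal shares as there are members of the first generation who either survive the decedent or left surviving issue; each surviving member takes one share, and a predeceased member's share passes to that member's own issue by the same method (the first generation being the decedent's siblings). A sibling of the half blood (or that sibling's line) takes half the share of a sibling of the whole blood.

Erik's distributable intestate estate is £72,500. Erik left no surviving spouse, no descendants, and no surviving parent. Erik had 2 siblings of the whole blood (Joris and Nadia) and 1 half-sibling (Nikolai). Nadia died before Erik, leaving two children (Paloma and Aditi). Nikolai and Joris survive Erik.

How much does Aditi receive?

The entire £72,500 passes to the siblings and their issue.
Counting each half-blood sibling's line as half a unit, there are 5/2 units in £72,500, so one unit is £29,000. Whole-blood lines (Joris and Nadia) take £29,000 each; half-blood lines (Nikolai) take £14,500 each.
Nadia's share (£29,000) is divided into 2 shares of £14,500: Paloma and Aditi each take £14,500.

Aditi receives £14,500.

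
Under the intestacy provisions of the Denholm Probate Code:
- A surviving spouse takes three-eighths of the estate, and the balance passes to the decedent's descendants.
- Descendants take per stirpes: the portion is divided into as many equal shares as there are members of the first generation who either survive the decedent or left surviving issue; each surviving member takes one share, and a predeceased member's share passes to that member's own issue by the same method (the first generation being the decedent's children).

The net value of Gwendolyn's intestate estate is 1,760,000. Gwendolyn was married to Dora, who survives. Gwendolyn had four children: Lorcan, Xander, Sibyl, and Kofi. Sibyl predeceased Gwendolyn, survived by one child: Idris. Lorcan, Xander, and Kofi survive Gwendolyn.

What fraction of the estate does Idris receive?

Idris receives 5/32 of the estate.

Dora takes three-eighths of 1,760,000 = 660,000. The remaining 1,100,000 passes to the descendants.
The descendants' portion (1,100,000) is divided into 4 shares of 275,000: Lorcan, Xander, and Kofi each take 275,000; Sibyl's 275,000 share passes to Sibyl's issue.
Sibyl's share (275,000) passes entirely to Idris.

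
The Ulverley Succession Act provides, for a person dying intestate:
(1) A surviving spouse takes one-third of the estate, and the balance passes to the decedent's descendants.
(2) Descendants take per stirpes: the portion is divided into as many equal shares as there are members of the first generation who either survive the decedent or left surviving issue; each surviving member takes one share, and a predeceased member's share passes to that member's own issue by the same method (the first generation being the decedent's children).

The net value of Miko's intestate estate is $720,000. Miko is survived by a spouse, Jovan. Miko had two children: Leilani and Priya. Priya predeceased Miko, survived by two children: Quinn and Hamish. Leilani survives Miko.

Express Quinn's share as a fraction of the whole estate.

Jovan takes one-third of $720,000 = $240,000. The remaining $480,000 passes to the descendants.
The descendants' portion ($480,000) is divided into 2 shares of $240,000: Leilani takes $240,000; Priya's $240,000 share passes to Priya's issue.
Priya's share ($240,000) is divided into 2 shares of $120,000: Quinn and Hamish each take $120,000.

Quinn receives 1/6 of the estate.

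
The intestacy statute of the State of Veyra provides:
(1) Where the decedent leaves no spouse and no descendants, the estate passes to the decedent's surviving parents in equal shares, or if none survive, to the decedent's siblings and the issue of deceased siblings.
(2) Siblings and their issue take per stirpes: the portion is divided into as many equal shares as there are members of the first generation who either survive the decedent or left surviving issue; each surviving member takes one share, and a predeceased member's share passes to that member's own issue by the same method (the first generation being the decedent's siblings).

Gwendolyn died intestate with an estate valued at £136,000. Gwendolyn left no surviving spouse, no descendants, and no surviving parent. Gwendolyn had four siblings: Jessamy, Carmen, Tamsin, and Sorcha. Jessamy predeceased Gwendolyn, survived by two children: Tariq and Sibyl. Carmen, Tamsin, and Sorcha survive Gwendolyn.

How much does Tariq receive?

The entire £136,000 passes to the siblings and their issue.
That amount (£136,000) is divided into 4 shares of £34,000: Carmen, Tamsin, and Sorcha each take £34,000; Jessamy's £34,000 share passes to Jessamy's issue.
Jessamy's share (£34,000) is divided into 2 shares of £17,000: Tariq and Sibyl each take £17,000.

Tariq receives £17,000.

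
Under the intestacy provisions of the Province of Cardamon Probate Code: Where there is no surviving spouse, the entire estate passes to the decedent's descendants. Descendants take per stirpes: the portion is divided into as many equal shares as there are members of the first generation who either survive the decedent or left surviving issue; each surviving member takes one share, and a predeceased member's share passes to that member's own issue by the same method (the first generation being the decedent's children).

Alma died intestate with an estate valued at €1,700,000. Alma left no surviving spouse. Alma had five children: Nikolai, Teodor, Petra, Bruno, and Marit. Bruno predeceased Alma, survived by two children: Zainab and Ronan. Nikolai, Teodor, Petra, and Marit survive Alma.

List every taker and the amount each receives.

Nikolai: €340,000; Teodor: €340,000; Petra: €340,000; Zainab: €170,000; Ronan: €170,000; Marit: €340,000

The entire €1,700,000 passes to the descendants.
That amount (€1,700,000) is divided into 5 shares of €340,000: Nikolai, Teodor, Petra, and Marit each take €340,000; Bruno's €340,000 share passes to Bruno's issue.
Bruno's share (€340,000) is divided into 2 shares of €170,000: Zainab and Ronan each take €170,000.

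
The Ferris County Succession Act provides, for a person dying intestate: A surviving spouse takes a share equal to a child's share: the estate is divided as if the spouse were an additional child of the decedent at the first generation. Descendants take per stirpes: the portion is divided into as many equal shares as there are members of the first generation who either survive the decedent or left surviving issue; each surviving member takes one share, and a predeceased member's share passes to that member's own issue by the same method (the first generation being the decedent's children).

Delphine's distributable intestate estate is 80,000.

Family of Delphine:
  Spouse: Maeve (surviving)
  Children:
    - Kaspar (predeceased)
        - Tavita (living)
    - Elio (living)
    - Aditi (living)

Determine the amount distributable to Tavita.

The spouse counts as an additional share at the children's level, so there are 4 primary shares of 20,000. Maeve takes one such share (20,000).
The children's combined portion (60,000) is divided into 3 shares of 20,000: Elio and Aditi each take 20,000; Kaspar's 20,000 share passes to Kaspar's issue.
Kaspar's share (20,000) passes entirely to Tavita.

Tavita receives 20,000.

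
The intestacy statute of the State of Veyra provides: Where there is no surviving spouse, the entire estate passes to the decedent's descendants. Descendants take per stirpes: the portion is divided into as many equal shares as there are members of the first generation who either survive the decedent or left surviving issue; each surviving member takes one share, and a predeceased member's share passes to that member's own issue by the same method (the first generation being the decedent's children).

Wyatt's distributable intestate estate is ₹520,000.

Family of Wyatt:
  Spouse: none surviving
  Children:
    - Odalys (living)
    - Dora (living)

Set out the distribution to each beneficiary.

The entire ₹520,000 passes to the descendants.
That amount (₹520,000) is divided into 2 shares of ₹260,000: Odalys and Dora each take ₹260,000.

Odalys: ₹260,000; Dora: ₹260,000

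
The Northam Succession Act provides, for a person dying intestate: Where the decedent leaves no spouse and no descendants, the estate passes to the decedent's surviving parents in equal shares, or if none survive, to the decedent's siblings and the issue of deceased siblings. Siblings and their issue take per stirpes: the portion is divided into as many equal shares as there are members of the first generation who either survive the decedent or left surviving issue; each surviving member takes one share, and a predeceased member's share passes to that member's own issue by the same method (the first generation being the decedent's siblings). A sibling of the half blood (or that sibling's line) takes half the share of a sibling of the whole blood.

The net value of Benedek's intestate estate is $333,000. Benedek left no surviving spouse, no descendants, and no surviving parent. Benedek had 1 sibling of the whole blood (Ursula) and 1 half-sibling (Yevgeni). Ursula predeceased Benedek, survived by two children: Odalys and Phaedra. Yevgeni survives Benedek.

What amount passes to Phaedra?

Phaedra receives $111,000.

The entire $333,000 passes to the siblings and their issue.
Counting each half-blood sibling's line as half a unit, there are 3/2 units in $333,000, so one unit is $222,000. Whole-blood lines (Ursula) take $222,000 each; half-blood lines (Yevgeni) take $111,000 each.
Ursula's share ($222,000) is divided into 2 shares of $111,000: Odalys and Phaedra each take $111,000.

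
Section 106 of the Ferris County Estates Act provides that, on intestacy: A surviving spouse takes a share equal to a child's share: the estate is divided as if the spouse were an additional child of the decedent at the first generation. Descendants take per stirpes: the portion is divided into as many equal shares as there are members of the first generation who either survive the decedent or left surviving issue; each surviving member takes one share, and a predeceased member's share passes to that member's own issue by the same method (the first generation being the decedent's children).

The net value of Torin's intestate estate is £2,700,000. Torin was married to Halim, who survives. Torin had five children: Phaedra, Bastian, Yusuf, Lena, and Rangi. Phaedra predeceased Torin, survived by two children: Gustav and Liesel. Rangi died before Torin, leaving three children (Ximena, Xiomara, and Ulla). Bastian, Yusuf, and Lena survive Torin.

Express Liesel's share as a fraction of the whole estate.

Liesel receives 1/12 of the estate.

The spouse counts as an additional share at the children's level, so there are 6 primary shares of £450,000. Halim takes one such share (£450,000).
The children's combined portion (£2,250,000) is divided into 5 shares of £450,000: Bastian, Yusuf, and Lena each take £450,000; Phaedra's £450,000 share passes to Phaedra's issue; Rangi's £450,000 share passes to Rangi's issue.
Phaedra's share (£450,000) is divided into 2 shares of £225,000: Gustav and Liesel each take £225,000.
Rangi's share (£450,000) is divided into 3 shares of £150,000: Ximena, Xiomara, and Ulla each take £150,000.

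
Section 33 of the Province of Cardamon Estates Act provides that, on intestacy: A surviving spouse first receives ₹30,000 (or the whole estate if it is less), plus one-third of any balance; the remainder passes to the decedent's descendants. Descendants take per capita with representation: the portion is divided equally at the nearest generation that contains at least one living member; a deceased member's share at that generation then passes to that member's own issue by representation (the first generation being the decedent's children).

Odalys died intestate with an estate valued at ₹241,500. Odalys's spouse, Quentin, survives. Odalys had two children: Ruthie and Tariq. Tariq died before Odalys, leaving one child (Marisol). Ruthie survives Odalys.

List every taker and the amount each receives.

Quentin: ₹100,500; Ruthie: ₹70,500; Marisol: ₹70,500

Quentin first takes ₹30,000, leaving a balance of ₹211,500. Quentin then takes one-third of the balance (₹70,500), for a total of ₹100,500. The remaining ₹141,000 passes to the descendants.
The descendants' portion (₹141,000) is divided into 2 shares of ₹70,500: Ruthie takes ₹70,500; Tariq's ₹70,500 share passes to Tariq's issue.
Tariq's share (₹70,500) passes entirely to Marisol.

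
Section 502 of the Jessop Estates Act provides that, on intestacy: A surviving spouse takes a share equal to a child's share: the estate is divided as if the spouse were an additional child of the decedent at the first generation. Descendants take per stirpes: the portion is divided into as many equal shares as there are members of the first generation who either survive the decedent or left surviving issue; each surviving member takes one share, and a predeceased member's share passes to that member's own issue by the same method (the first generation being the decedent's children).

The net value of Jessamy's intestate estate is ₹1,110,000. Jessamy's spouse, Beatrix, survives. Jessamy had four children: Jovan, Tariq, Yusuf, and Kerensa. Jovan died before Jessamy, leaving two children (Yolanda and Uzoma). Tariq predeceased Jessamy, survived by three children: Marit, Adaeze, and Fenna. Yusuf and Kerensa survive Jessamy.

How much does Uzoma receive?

Uzoma receives ₹111,000.

The spouse counts as an additional share at the children's level, so there are 5 primary shares of ₹222,000. Beatrix takes one such share (₹222,000).
The children's combined portion (₹888,000) is divided into 4 shares of ₹222,000: Yusuf and Kerensa each take ₹222,000; Jovan's ₹222,000 share passes to Jovan's issue; Tariq's ₹222,000 share passes to Tariq's issue.
Jovan's share (₹222,000) is divided into 2 shares of ₹111,000: Yolanda and Uzoma each take ₹111,000.
Tariq's share (₹222,000) is divided into 3 shares of ₹74,000: Marit, Adaeze, and Fenna each take ₹74,000.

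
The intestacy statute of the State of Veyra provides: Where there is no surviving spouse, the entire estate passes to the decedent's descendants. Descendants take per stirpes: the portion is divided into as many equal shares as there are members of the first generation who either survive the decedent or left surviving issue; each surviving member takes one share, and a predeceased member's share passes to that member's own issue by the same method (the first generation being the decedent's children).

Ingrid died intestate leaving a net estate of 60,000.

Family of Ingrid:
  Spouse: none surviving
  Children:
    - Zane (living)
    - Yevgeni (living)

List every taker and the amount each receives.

The entire 60,000 passes to the descendants.
That amount (60,000) is divided into 2 shares of 30,000: Zane and Yevgeni each take 30,000.

Zane: 30,000; Yevgeni: 30,000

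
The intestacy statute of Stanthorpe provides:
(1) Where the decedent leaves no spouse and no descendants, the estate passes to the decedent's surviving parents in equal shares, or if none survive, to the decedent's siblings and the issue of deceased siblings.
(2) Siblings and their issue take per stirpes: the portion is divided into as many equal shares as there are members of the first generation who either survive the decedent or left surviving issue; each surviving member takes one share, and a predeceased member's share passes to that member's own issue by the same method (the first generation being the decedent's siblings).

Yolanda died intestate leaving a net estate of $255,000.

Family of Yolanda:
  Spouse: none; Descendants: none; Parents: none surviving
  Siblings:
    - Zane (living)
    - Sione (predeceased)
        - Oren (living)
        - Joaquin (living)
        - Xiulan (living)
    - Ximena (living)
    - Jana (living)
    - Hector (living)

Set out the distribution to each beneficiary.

The entire $255,000 passes to the siblings and their issue.
That amount ($255,000) is divided into 5 shares of $51,000: Zane, Ximena, Jana, and Hector each take $51,000; Sione's $51,000 share passes to Sione's issue.
Sione's share ($51,000) is divided into 3 shares of $17,000: Oren, Joaquin, and Xiulan each take $17,000.

Zane: $51,000; Oren: $17,000; Joaquin: $17,000; Xiulan: $17,000; Ximena: $51,000; Jana: $51,000; Hector: $51,000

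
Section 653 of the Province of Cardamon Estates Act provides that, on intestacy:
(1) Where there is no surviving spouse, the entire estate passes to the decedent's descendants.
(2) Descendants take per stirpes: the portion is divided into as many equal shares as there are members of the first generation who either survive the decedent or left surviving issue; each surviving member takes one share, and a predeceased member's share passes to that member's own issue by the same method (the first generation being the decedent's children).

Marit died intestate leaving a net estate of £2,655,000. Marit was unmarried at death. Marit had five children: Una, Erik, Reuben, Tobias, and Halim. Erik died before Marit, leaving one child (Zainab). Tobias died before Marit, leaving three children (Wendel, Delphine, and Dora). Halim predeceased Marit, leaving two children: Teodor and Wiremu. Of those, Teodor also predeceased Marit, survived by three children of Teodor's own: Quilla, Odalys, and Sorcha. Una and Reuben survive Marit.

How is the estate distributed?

The entire £2,655,000 passes to the descendants.
That amount (£2,655,000) is divided into 5 shares of £531,000: Una and Reuben each take £531,000; Erik's £531,000 share passes to Erik's issue; Tobias's £531,000 share passes to Tobias's issue; Halim's £531,000 share passes to Halim's issue.
Erik's share (£531,000) passes entirely to Zainab.
Tobias's share (£531,000) is divided into 3 shares of £177,000: Wendel, Delphine, and Dora each take £177,000.
Halim's share (£531,000) is divided into 2 shares of £265,500: Wiremu takes £265,500; Teodor's £265,500 share passes to Teodor's issue.
Teodor's share (£265,500) is divided into 3 shares of £88,500: Quilla, Odalys, and Sorcha each take £88,500.

Una: £531,000; Zainab: £531,000; Reuben: £531,000; Wendel: £177,000; Delphine: £177,000; Dora: £177,000; Quilla: £88,500; Odalys: £88,500; Sorcha: £88,500; Wiremu: £265,500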